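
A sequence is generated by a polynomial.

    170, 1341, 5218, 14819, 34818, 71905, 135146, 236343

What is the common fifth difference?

Δ: 1171, 3877, 9601, 19999, 37087, 63241, 101197
Δ²: 2706, 5724, 10398, 17088, 26154, 37956
Δ³: 3018, 4674, 6690, 9066, 11802
Δ⁴: 1656, 2016, 2376, 2736
Δ⁵: 360, 360, 360

360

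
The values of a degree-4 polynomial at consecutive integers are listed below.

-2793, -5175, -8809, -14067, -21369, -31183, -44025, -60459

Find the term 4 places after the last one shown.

D1: -2382  -3634  -5258  -7302  -9814  -12842  -16434
D2: -1252  -1624  -2044  -2512  -3028  -3592
D3: -372  -420  -468  -516  -564
D4: -48  -48  -48  -48
Constant fourth difference = -48, so extend:
-564 − 48 = -612;  -3592 − 612 = -4204;  -16434 − 4204 = -20638;  -60459 − 20638 = -81097
-612 − 48 = -660;  -4204 − 660 = -4864;  -20638 − 4864 = -25502;  -81097 − 25502 = -106599
-660 − 48 = -708;  -4864 − 708 = -5572;  -25502 − 5572 = -31074;  -106599 − 31074 = -137673
-708 − 48 = -756;  -5572 − 756 = -6328;  -31074 − 6328 = -37402;  -137673 − 37402 = -175075

-175075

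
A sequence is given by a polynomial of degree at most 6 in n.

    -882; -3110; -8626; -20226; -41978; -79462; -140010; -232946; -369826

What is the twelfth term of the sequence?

-2228 , -5516 , -11600 , -21752 , -37484 , -60548 , -92936 , -136880
-3288 , -6084 , -10152 , -15732 , -23064 , -32388 , -43944
-2796 , -4068 , -5580 , -7332 , -9324 , -11556
-1272 , -1512 , -1752 , -1992 , -2232
-240 , -240 , -240 , -240
The fifth differences are constant (-240).
-2232 − 240 = -2472;  -11556 − 2472 = -14028;  -43944 − 14028 = -57972;  -136880 − 57972 = -194852;  -369826 − 194852 = -564678
-2472 − 240 = -2712;  -14028 − 2712 = -16740;  -57972 − 16740 = -74712;  -194852 − 74712 = -269564;  -564678 − 269564 = -834242
-2712 − 240 = -2952;  -16740 − 2952 = -19692;  -74712 − 19692 = -94404;  -269564 − 94404 = -363968;  -834242 − 363968 = -1198210

-1198210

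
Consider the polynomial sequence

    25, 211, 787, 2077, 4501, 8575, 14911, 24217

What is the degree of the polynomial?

Δ: 186, 576, 1290, 2424, 4074, 6336, 9306
Δ²: 390, 714, 1134, 1650, 2262, 2970
Δ³: 324, 420, 516, 612, 708
Δ⁴: 96, 96, 96, 96
The fourth differences are constant, so the polynomial has degree 4.

4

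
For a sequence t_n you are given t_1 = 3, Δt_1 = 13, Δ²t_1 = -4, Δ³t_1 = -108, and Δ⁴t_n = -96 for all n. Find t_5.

Build the table forward from the leading diagonal:
D4: -96, -96, -96, -96, -96
D3: -108, -204, -300, -396, -492
D2: -4, -112, -316, -616, -1012
D1: 13, 9, -103, -419, -1035
t: 3, 16, 25, -78, -497

-497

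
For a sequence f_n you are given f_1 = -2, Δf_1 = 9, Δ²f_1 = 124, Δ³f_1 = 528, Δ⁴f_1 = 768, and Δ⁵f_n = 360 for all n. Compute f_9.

107030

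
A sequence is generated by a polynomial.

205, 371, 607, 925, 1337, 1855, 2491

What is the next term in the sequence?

3257

First differences: 166  236  318  412  518  636
Second differences: 70  82  94  106  118
Third differences: 12  12  12  12
Third differences constant at 12.
118 + 12 = 130;  636 + 130 = 766;  2491 + 766 = 3257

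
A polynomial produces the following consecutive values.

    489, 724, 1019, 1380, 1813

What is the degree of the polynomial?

3

Δ: 235, 295, 361, 433
Δ²: 60, 66, 72
Δ³: 6, 6
The third differences are constant, so the polynomial has degree 3.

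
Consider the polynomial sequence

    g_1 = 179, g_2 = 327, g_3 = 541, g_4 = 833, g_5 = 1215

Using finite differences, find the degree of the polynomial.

3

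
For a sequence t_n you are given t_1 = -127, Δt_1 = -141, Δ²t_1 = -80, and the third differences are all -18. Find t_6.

-1812

Build the table forward from the leading diagonal:
Δ³: -18  -18  -18  -18  -18  -18
Δ²: -80  -98  -116  -134  -152  -170
Δ: -141  -221  -319  -435  -569  -721
t: -127  -268  -489  -808  -1243  -1812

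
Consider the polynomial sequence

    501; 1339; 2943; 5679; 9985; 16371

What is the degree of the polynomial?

4

D1: 838, 1604, 2736, 4306, 6386
D2: 766, 1132, 1570, 2080
D3: 366, 438, 510
D4: 72, 72
The fourth differences are constant, so the polynomial has degree 4.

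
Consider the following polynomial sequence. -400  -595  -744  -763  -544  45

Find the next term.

1160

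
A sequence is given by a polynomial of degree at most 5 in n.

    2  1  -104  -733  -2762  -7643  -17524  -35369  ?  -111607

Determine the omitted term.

Using the first 8 terms:
Δ: -1  -105  -629  -2029  -4881  -9881  -17845
Δ²: -104  -524  -1400  -2852  -5000  -7964
Δ³: -420  -876  -1452  -2148  -2964
Δ⁴: -456  -576  -696  -816
Δ⁵: -120  -120  -120
Constant fifth difference = -120.
Extend forward: -816 − 120 = -936;  -2964 − 936 = -3900;  -7964 − 3900 = -11864;  -17845 − 11864 = -29709;  -35369 − 29709 = -65078

-65078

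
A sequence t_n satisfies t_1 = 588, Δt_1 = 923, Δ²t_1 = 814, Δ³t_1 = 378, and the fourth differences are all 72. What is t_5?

10748

Build the table forward from the leading diagonal:
D4: 72, 72, 72, 72, 72
D3: 378, 450, 522, 594, 666
D2: 814, 1192, 1642, 2164, 2758
D1: 923, 1737, 2929, 4571, 6735
t: 588, 1511, 3248, 6177, 10748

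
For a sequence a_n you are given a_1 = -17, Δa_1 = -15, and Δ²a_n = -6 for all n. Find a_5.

-113

Build the table forward from the leading diagonal:
D2: -6  -6  -6  -6  -6
D1: -15  -21  -27  -33  -39
a: -17  -32  -53  -80  -113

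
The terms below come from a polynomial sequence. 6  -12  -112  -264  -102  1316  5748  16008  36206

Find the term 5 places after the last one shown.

551076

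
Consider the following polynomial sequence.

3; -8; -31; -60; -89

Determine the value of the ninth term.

-85

D1: -11, -23, -29, -29
D2: -12, -6, 0
D3: 6, 6
The third differences are constant (6).
0 + 6 = 6;  -29 + 6 = -23;  -89 − 23 = -112
6 + 6 = 12;  -23 + 12 = -11;  -112 − 11 = -123
12 + 6 = 18;  -11 + 18 = 7;  -123 + 7 = -116
18 + 6 = 24;  7 + 24 = 31;  -116 + 31 = -85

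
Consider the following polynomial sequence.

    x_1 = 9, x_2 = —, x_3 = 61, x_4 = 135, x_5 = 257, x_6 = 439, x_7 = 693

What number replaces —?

Using the last 5 terms:
First differences: 74  122  182  254
Second differences: 48  60  72
Third differences: 12  12
Constant third difference = 12.
Extend backward: 48 − 12 = 36;  74 − 36 = 38;  61 − 38 = 23

23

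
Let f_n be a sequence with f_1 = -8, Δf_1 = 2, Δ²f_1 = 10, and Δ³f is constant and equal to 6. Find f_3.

6

Build the table forward from the leading diagonal:
Δ³: 6, 6, 6
Δ²: 10, 16, 22
Δ: 2, 12, 28
f: -8, -6, 6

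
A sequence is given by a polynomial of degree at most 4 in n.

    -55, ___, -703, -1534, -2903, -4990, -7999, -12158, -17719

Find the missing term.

-254

Using the last 7 terms:
D1: -831  -1369  -2087  -3009  -4159  -5561
D2: -538  -718  -922  -1150  -1402
D3: -180  -204  -228  -252
D4: -24  -24  -24
Constant fourth difference = -24.
Extend backward: -180 + 24 = -156;  -538 + 156 = -382;  -831 + 382 = -449;  -703 + 449 = -254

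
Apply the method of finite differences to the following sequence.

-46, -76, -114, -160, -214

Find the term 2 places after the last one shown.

-346

Δ: -30, -38, -46, -54
Δ²: -8, -8, -8
Second differences constant at -8.
-54 − 8 = -62;  -214 − 62 = -276
-62 − 8 = -70;  -276 − 70 = -346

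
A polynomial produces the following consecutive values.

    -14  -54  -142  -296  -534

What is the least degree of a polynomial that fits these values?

3

Δ: -40, -88, -154, -238
Δ²: -48, -66, -84
Δ³: -18, -18
The third differences are constant, so the polynomial has degree 3.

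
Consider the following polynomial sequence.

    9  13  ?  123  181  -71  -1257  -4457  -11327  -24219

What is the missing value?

43

Using the last 7 terms:
58, -252, -1186, -3200, -6870, -12892
-310, -934, -2014, -3670, -6022
-624, -1080, -1656, -2352
-456, -576, -696
-120, -120
Constant fifth difference = -120.
Extend backward: -456 + 120 = -336;  -624 + 336 = -288;  -310 + 288 = -22;  58 + 22 = 80;  123 − 80 = 43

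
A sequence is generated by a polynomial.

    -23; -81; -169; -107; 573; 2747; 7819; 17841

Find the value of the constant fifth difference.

120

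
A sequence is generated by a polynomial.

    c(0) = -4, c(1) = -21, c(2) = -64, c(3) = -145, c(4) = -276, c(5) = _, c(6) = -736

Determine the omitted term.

-469

Using the first 5 terms:
First differences: -17  -43  -81  -131
Second differences: -26  -38  -50
Third differences: -12  -12
Constant third difference = -12.
Extend forward: -50 − 12 = -62;  -131 − 62 = -193;  -276 − 193 = -469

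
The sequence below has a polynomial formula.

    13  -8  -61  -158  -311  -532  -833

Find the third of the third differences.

Δ: -21, -53, -97, -153, -221, -301
Δ²: -32, -44, -56, -68, -80
Δ³: -12, -12, -12, -12

-12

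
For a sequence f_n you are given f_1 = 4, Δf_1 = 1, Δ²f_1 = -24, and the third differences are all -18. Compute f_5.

-208

Build the table forward from the leading diagonal:
Δ³: -18, -18, -18, -18, -18
Δ²: -24, -42, -60, -78, -96
Δ: 1, -23, -65, -125, -203
f: 4, 5, -18, -83, -208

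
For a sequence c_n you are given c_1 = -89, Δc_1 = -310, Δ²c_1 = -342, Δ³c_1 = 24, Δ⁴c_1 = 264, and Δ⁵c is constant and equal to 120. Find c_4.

-2021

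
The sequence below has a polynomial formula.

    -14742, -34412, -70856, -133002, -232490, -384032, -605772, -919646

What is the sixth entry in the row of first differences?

Δ: -19670, -36444, -62146, -99488, -151542, -221740, -313874
Δ²: -16774, -25702, -37342, -52054, -70198, -92134
Δ³: -8928, -11640, -14712, -18144, -21936
Δ⁴: -2712, -3072, -3432, -3792
Δ⁵: -360, -360, -360

-221740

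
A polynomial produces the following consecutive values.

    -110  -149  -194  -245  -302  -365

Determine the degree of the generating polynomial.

-39, -45, -51, -57, -63
-6, -6, -6, -6
The second differences are constant, so the polynomial has degree 2.

2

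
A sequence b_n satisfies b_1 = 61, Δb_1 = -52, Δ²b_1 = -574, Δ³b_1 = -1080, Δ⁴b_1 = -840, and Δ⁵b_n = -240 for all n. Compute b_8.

-84597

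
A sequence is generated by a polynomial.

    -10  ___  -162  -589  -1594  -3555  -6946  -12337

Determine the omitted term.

-31

Using the last 6 terms:
Δ: -427, -1005, -1961, -3391, -5391
Δ²: -578, -956, -1430, -2000
Δ³: -378, -474, -570
Δ⁴: -96, -96
Constant fourth difference = -96.
Extend backward: -378 + 96 = -282;  -578 + 282 = -296;  -427 + 296 = -131;  -162 + 131 = -31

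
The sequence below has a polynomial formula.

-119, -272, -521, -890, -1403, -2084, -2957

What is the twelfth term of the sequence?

First differences: -153  -249  -369  -513  -681  -873
Second differences: -96  -120  -144  -168  -192
Third differences: -24  -24  -24  -24
Third differences constant at -24.
-192 − 24 = -216;  -873 − 216 = -1089;  -2957 − 1089 = -4046
-216 − 24 = -240;  -1089 − 240 = -1329;  -4046 − 1329 = -5375
-240 − 24 = -264;  -1329 − 264 = -1593;  -5375 − 1593 = -6968
-264 − 24 = -288;  -1593 − 288 = -1881;  -6968 − 1881 = -8849
-288 − 24 = -312;  -1881 − 312 = -2193;  -8849 − 2193 = -11042

-11042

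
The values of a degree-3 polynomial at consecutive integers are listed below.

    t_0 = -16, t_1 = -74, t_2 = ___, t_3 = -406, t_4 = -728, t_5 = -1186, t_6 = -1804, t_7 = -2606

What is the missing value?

-196

Using the last 5 terms:
First differences: -322  -458  -618  -802
Second differences: -136  -160  -184
Third differences: -24  -24
Constant third difference = -24.
Extend backward: -136 + 24 = -112;  -322 + 112 = -210;  -406 + 210 = -196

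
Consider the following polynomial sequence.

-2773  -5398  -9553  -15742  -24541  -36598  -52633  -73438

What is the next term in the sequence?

-99877

-2625 , -4155 , -6189 , -8799 , -12057 , -16035 , -20805
-1530 , -2034 , -2610 , -3258 , -3978 , -4770
-504 , -576 , -648 , -720 , -792
-72 , -72 , -72 , -72
Fourth differences constant at -72.
-792 − 72 = -864;  -4770 − 864 = -5634;  -20805 − 5634 = -26439;  -73438 − 26439 = -99877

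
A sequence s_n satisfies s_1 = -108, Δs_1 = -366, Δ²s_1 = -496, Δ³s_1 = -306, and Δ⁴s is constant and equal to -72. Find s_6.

-10318

Build the table forward from the leading diagonal:
Δ⁴: -72  -72  -72  -72  -72  -72
Δ³: -306  -378  -450  -522  -594  -666
Δ²: -496  -802  -1180  -1630  -2152  -2746
Δ: -366  -862  -1664  -2844  -4474  -6626
s: -108  -474  -1336  -3000  -5844  -10318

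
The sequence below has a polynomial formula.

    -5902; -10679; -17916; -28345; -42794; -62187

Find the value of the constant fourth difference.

-96

First differences: -4777, -7237, -10429, -14449, -19393
Second differences: -2460, -3192, -4020, -4944
Third differences: -732, -828, -924
Fourth differences: -96, -96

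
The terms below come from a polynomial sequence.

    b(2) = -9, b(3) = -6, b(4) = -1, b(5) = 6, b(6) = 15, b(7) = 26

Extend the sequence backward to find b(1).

Δ: 3, 5, 7, 9, 11
Δ²: 2, 2, 2, 2
The second differences are constant at 2.
Work back: 3 − 2 = 1;  -9 − 1 = -10

-10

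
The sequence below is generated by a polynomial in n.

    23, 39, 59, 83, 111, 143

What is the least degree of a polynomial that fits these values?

D1: 16, 20, 24, 28, 32
D2: 4, 4, 4, 4
The second differences are constant, so the polynomial has degree 2.

2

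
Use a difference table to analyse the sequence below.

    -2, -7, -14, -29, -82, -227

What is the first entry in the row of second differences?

-2

Δ: -5, -7, -15, -53, -145
Δ²: -2, -8, -38, -92
Δ³: -6, -30, -54
Δ⁴: -24, -24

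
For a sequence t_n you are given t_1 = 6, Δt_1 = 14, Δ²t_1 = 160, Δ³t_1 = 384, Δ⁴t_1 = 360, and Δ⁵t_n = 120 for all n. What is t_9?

58022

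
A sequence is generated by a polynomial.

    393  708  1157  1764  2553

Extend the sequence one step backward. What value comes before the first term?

188

First differences: 315  449  607  789
Second differences: 134  158  182
Third differences: 24  24
The third differences are constant at 24.
Work back: 134 − 24 = 110;  315 − 110 = 205;  393 − 205 = 188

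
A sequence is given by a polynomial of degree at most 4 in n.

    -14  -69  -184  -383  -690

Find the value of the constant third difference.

-24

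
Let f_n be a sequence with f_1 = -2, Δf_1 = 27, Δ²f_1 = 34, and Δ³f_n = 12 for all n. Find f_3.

Build the table forward from the leading diagonal:
Third differences: 12, 12, 12
Second differences: 34, 46, 58
First differences: 27, 61, 107
f: -2, 25, 86

86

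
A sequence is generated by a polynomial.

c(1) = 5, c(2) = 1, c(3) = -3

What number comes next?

Δ: -4, -4
The first differences are constant (-4).
-3 − 4 = -7

-7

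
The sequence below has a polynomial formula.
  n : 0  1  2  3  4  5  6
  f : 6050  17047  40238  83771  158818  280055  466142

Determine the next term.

740203

First differences: 10997, 23191, 43533, 75047, 121237, 186087
Second differences: 12194, 20342, 31514, 46190, 64850
Third differences: 8148, 11172, 14676, 18660
Fourth differences: 3024, 3504, 3984
Fifth differences: 480, 480
The fifth differences are constant (480).
3984 + 480 = 4464;  18660 + 4464 = 23124;  64850 + 23124 = 87974;  186087 + 87974 = 274061;  466142 + 274061 = 740203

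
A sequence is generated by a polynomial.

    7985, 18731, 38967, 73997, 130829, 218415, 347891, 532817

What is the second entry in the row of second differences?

Δ: 10746, 20236, 35030, 56832, 87586, 129476, 184926
Δ²: 9490, 14794, 21802, 30754, 41890, 55450
Δ³: 5304, 7008, 8952, 11136, 13560
Δ⁴: 1704, 1944, 2184, 2424
Δ⁵: 240, 240, 240

14794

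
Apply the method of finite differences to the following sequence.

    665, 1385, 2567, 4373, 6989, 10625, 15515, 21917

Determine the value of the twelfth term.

First differences: 720, 1182, 1806, 2616, 3636, 4890, 6402
Second differences: 462, 624, 810, 1020, 1254, 1512
Third differences: 162, 186, 210, 234, 258
Fourth differences: 24, 24, 24, 24
The fourth differences are constant (24).
258 + 24 = 282;  1512 + 282 = 1794;  6402 + 1794 = 8196;  21917 + 8196 = 30113
282 + 24 = 306;  1794 + 306 = 2100;  8196 + 2100 = 10296;  30113 + 10296 = 40409
306 + 24 = 330;  2100 + 330 = 2430;  10296 + 2430 = 12726;  40409 + 12726 = 53135
330 + 24 = 354;  2430 + 354 = 2784;  12726 + 2784 = 15510;  53135 + 15510 = 68645

68645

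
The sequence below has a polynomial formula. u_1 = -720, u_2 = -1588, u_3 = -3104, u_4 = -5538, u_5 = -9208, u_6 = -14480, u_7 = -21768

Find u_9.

Δ: -868, -1516, -2434, -3670, -5272, -7288
Δ²: -648, -918, -1236, -1602, -2016
Δ³: -270, -318, -366, -414
Δ⁴: -48, -48, -48
The fourth differences are constant (-48).
-414 − 48 = -462;  -2016 − 462 = -2478;  -7288 − 2478 = -9766;  -21768 − 9766 = -31534
-462 − 48 = -510;  -2478 − 510 = -2988;  -9766 − 2988 = -12754;  -31534 − 12754 = -44288

-44288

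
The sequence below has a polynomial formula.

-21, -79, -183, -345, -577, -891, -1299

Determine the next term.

-1813

D1: -58 , -104 , -162 , -232 , -314 , -408
D2: -46 , -58 , -70 , -82 , -94
D3: -12 , -12 , -12 , -12
Third differences constant at -12.
-94 − 12 = -106;  -408 − 106 = -514;  -1299 − 514 = -1813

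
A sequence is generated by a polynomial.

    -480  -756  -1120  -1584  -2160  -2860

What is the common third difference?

-12

Δ: -276, -364, -464, -576, -700
Δ²: -88, -100, -112, -124
Δ³: -12, -12, -12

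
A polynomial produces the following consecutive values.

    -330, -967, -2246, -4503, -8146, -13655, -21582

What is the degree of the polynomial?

First differences: -637, -1279, -2257, -3643, -5509, -7927
Second differences: -642, -978, -1386, -1866, -2418
Third differences: -336, -408, -480, -552
Fourth differences: -72, -72, -72
The fourth differences are constant, so the polynomial has degree 4.

4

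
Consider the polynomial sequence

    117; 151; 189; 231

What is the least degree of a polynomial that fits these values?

First differences: 34, 38, 42
Second differences: 4, 4
The second differences are constant, so the polynomial has degree 2.

2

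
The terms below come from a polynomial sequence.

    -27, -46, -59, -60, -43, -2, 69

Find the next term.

176

Δ: -19 , -13 , -1 , 17 , 41 , 71
Δ²: 6 , 12 , 18 , 24 , 30
Δ³: 6 , 6 , 6 , 6
Constant third difference = 6, so extend:
30 + 6 = 36;  71 + 36 = 107;  69 + 107 = 176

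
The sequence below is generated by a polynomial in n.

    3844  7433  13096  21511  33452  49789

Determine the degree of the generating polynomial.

First differences: 3589, 5663, 8415, 11941, 16337
Second differences: 2074, 2752, 3526, 4396
Third differences: 678, 774, 870
Fourth differences: 96, 96
The fourth differences are constant, so the polynomial has degree 4.

4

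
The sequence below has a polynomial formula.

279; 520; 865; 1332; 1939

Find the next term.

2704

D1: 241, 345, 467, 607
D2: 104, 122, 140
D3: 18, 18
Constant third difference = 18, so extend:
140 + 18 = 158;  607 + 158 = 765;  1939 + 765 = 2704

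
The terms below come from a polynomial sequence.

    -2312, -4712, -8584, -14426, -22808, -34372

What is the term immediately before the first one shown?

-2400, -3872, -5842, -8382, -11564
-1472, -1970, -2540, -3182
-498, -570, -642
-72, -72
The fourth differences are constant at -72.
Work back: -498 + 72 = -426;  -1472 + 426 = -1046;  -2400 + 1046 = -1354;  -2312 + 1354 = -958

-958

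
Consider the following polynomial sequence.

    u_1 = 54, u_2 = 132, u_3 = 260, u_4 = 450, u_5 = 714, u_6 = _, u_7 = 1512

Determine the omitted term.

1064

Using the first 5 terms:
D1: 78  128  190  264
D2: 50  62  74
D3: 12  12
Constant third difference = 12.
Extend forward: 74 + 12 = 86;  264 + 86 = 350;  714 + 350 = 1064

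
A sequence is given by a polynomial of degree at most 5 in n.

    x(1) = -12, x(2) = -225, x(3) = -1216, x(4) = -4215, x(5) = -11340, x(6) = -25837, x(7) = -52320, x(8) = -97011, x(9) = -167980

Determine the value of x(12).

Δ: -213 , -991 , -2999 , -7125 , -14497 , -26483 , -44691 , -70969
Δ²: -778 , -2008 , -4126 , -7372 , -11986 , -18208 , -26278
Δ³: -1230 , -2118 , -3246 , -4614 , -6222 , -8070
Δ⁴: -888 , -1128 , -1368 , -1608 , -1848
Δ⁵: -240 , -240 , -240 , -240
The fifth differences are constant (-240).
-1848 − 240 = -2088;  -8070 − 2088 = -10158;  -26278 − 10158 = -36436;  -70969 − 36436 = -107405;  -167980 − 107405 = -275385
-2088 − 240 = -2328;  -10158 − 2328 = -12486;  -36436 − 12486 = -48922;  -107405 − 48922 = -156327;  -275385 − 156327 = -431712
-2328 − 240 = -2568;  -12486 − 2568 = -15054;  -48922 − 15054 = -63976;  -156327 − 63976 = -220303;  -431712 − 220303 = -652015

-652015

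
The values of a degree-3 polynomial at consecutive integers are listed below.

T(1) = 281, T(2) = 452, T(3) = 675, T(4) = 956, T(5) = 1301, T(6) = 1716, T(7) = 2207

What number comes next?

First differences: 171 , 223 , 281 , 345 , 415 , 491
Second differences: 52 , 58 , 64 , 70 , 76
Third differences: 6 , 6 , 6 , 6
Constant third difference = 6, so extend:
76 + 6 = 82;  491 + 82 = 573;  2207 + 573 = 2780

2780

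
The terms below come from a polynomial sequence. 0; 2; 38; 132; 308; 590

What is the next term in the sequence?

Δ: 2  36  94  176  282
Δ²: 34  58  82  106
Δ³: 24  24  24
Third differences constant at 24.
106 + 24 = 130;  282 + 130 = 412;  590 + 412 = 1002

1002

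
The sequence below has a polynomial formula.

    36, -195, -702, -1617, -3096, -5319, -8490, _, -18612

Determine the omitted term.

-12837

Using the first 7 terms:
First differences: -231, -507, -915, -1479, -2223, -3171
Second differences: -276, -408, -564, -744, -948
Third differences: -132, -156, -180, -204
Fourth differences: -24, -24, -24
Constant fourth difference = -24.
Extend forward: -204 − 24 = -228;  -948 − 228 = -1176;  -3171 − 1176 = -4347;  -8490 − 4347 = -12837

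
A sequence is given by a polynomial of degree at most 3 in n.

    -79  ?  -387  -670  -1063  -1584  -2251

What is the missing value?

Using the last 5 terms:
D1: -283  -393  -521  -667
D2: -110  -128  -146
D3: -18  -18
Constant third difference = -18.
Extend backward: -110 + 18 = -92;  -283 + 92 = -191;  -387 + 191 = -196

-196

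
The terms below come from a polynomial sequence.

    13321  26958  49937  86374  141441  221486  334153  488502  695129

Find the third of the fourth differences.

D1: 13637, 22979, 36437, 55067, 80045, 112667, 154349, 206627
D2: 9342, 13458, 18630, 24978, 32622, 41682, 52278
D3: 4116, 5172, 6348, 7644, 9060, 10596
D4: 1056, 1176, 1296, 1416, 1536
D5: 120, 120, 120, 120

1296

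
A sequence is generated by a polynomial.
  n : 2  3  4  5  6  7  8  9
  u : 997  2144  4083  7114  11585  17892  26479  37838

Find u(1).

390

First differences: 1147  1939  3031  4471  6307  8587  11359
Second differences: 792  1092  1440  1836  2280  2772
Third differences: 300  348  396  444  492
Fourth differences: 48  48  48  48
The fourth differences are constant at 48.
Work back: 300 − 48 = 252;  792 − 252 = 540;  1147 − 540 = 607;  997 − 607 = 390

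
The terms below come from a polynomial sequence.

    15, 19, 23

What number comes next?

27

First differences: 4, 4
First differences constant at 4.
23 + 4 = 27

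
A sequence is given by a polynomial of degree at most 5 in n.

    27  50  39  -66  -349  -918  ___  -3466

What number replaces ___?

Using the first 6 terms:
D1: 23, -11, -105, -283, -569
D2: -34, -94, -178, -286
D3: -60, -84, -108
D4: -24, -24
Constant fourth difference = -24.
Extend forward: -108 − 24 = -132;  -286 − 132 = -418;  -569 − 418 = -987;  -918 − 987 = -1905

-1905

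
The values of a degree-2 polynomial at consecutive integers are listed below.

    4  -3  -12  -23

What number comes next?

D1: -7  -9  -11
D2: -2  -2
The second differences are constant (-2).
-11 − 2 = -13;  -23 − 13 = -36

-36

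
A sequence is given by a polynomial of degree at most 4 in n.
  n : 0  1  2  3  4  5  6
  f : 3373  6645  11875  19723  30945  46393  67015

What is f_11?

287635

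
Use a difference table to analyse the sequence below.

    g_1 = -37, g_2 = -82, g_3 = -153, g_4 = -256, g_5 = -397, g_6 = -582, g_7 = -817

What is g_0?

Δ: -45  -71  -103  -141  -185  -235
Δ²: -26  -32  -38  -44  -50
Δ³: -6  -6  -6  -6
The third differences are constant at -6.
Work back: -26 + 6 = -20;  -45 + 20 = -25;  -37 + 25 = -12

-12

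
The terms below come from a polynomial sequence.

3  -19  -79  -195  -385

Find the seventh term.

Δ: -22 , -60 , -116 , -190
Δ²: -38 , -56 , -74
Δ³: -18 , -18
The third differences are constant (-18).
-74 − 18 = -92;  -190 − 92 = -282;  -385 − 282 = -667
-92 − 18 = -110;  -282 − 110 = -392;  -667 − 392 = -1059

-1059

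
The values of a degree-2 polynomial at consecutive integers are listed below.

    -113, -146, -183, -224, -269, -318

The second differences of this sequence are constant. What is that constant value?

D1: -33, -37, -41, -45, -49
D2: -4, -4, -4, -4

-4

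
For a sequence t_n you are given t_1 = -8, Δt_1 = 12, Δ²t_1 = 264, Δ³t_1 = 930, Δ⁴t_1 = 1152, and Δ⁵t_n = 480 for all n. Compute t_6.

Build the table forward from the leading diagonal:
D5: 480  480  480  480  480  480
D4: 1152  1632  2112  2592  3072  3552
D3: 930  2082  3714  5826  8418  11490
D2: 264  1194  3276  6990  12816  21234
D1: 12  276  1470  4746  11736  24552
t: -8  4  280  1750  6496  18232

18232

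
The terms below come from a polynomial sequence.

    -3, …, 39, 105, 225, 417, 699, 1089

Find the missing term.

Using the last 6 terms:
D1: 66  120  192  282  390
D2: 54  72  90  108
D3: 18  18  18
Constant third difference = 18.
Extend backward: 54 − 18 = 36;  66 − 36 = 30;  39 − 30 = 9

9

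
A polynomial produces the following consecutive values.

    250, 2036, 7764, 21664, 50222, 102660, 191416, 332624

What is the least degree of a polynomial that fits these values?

First differences: 1786, 5728, 13900, 28558, 52438, 88756, 141208
Second differences: 3942, 8172, 14658, 23880, 36318, 52452
Third differences: 4230, 6486, 9222, 12438, 16134
Fourth differences: 2256, 2736, 3216, 3696
Fifth differences: 480, 480, 480
The fifth differences are constant, so the polynomial has degree 5.

5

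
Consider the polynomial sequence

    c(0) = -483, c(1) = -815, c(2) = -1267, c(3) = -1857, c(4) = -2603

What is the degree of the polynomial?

3

D1: -332, -452, -590, -746
D2: -120, -138, -156
D3: -18, -18
The third differences are constant, so the polynomial has degree 3.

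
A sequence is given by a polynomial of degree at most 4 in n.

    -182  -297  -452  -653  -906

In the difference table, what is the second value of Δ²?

D1: -115, -155, -201, -253
D2: -40, -46, -52
D3: -6, -6

-46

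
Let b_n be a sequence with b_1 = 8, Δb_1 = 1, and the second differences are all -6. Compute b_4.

-7

Build the table forward from the leading diagonal:
Δ²: -6, -6, -6, -6
Δ: 1, -5, -11, -17
b: 8, 9, 4, -7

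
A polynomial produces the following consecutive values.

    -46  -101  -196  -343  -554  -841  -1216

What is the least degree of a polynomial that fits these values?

3

First differences: -55, -95, -147, -211, -287, -375
Second differences: -40, -52, -64, -76, -88
Third differences: -12, -12, -12, -12
The third differences are constant, so the polynomial has degree 3.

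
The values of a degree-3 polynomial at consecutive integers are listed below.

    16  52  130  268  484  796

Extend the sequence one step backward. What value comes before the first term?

4

First differences: 36, 78, 138, 216, 312
Second differences: 42, 60, 78, 96
Third differences: 18, 18, 18
The third differences are constant at 18.
Work back: 42 − 18 = 24;  36 − 24 = 12;  16 − 12 = 4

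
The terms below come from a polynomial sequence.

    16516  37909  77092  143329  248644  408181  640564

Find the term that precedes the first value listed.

First differences: 21393, 39183, 66237, 105315, 159537, 232383
Second differences: 17790, 27054, 39078, 54222, 72846
Third differences: 9264, 12024, 15144, 18624
Fourth differences: 2760, 3120, 3480
Fifth differences: 360, 360
The fifth differences are constant at 360.
Work back: 2760 − 360 = 2400;  9264 − 2400 = 6864;  17790 − 6864 = 10926;  21393 − 10926 = 10467;  16516 − 10467 = 6049

6049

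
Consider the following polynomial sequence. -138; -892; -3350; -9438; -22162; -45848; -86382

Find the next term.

-151450

D1: -754, -2458, -6088, -12724, -23686, -40534
D2: -1704, -3630, -6636, -10962, -16848
D3: -1926, -3006, -4326, -5886
D4: -1080, -1320, -1560
D5: -240, -240
The fifth differences are constant (-240).
-1560 − 240 = -1800;  -5886 − 1800 = -7686;  -16848 − 7686 = -24534;  -40534 − 24534 = -65068;  -86382 − 65068 = -151450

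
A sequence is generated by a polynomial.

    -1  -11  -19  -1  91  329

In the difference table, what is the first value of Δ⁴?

First differences: -10, -8, 18, 92, 238
Second differences: 2, 26, 74, 146
Third differences: 24, 48, 72
Fourth differences: 24, 24

24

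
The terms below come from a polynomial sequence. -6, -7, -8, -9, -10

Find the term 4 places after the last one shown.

-14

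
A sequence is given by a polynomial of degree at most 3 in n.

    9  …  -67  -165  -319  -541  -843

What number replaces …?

Using the last 5 terms:
First differences: -98  -154  -222  -302
Second differences: -56  -68  -80
Third differences: -12  -12
Constant third difference = -12.
Extend backward: -56 + 12 = -44;  -98 + 44 = -54;  -67 + 54 = -13

-13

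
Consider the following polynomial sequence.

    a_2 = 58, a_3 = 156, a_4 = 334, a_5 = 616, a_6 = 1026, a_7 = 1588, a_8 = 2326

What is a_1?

16

Δ: 98  178  282  410  562  738
Δ²: 80  104  128  152  176
Δ³: 24  24  24  24
The third differences are constant at 24.
Work back: 80 − 24 = 56;  98 − 56 = 42;  58 − 42 = 16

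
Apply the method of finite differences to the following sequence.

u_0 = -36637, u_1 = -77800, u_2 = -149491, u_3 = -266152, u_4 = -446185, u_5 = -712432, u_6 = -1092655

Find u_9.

-3278680

First differences: -41163 , -71691 , -116661 , -180033 , -266247 , -380223
Second differences: -30528 , -44970 , -63372 , -86214 , -113976
Third differences: -14442 , -18402 , -22842 , -27762
Fourth differences: -3960 , -4440 , -4920
Fifth differences: -480 , -480
Constant fifth difference = -480, so extend:
-4920 − 480 = -5400;  -27762 − 5400 = -33162;  -113976 − 33162 = -147138;  -380223 − 147138 = -527361;  -1092655 − 527361 = -1620016
-5400 − 480 = -5880;  -33162 − 5880 = -39042;  -147138 − 39042 = -186180;  -527361 − 186180 = -713541;  -1620016 − 713541 = -2333557
-5880 − 480 = -6360;  -39042 − 6360 = -45402;  -186180 − 45402 = -231582;  -713541 − 231582 = -945123;  -2333557 − 945123 = -3278680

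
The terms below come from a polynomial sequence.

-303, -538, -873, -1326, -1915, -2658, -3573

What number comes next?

-4678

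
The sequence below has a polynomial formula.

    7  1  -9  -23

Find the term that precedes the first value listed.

9

-6  -10  -14
-4  -4
The second differences are constant at -4.
Work back: -6 + 4 = -2;  7 + 2 = 9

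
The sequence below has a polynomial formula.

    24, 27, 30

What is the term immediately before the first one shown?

First differences: 3, 3
The first differences are constant at 3.
Work back: 24 − 3 = 21

21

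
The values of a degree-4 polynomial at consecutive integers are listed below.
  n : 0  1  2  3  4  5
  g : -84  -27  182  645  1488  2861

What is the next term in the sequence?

4938

D1: 57, 209, 463, 843, 1373
D2: 152, 254, 380, 530
D3: 102, 126, 150
D4: 24, 24
Constant fourth difference = 24, so extend:
150 + 24 = 174;  530 + 174 = 704;  1373 + 704 = 2077;  2861 + 2077 = 4938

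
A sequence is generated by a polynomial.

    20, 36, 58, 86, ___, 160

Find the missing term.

120

Using the first 4 terms:
16  22  28
6  6
Constant second difference = 6.
Extend forward: 28 + 6 = 34;  86 + 34 = 120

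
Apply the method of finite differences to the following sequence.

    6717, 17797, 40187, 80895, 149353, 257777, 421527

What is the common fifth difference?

First differences: 11080, 22390, 40708, 68458, 108424, 163750
Second differences: 11310, 18318, 27750, 39966, 55326
Third differences: 7008, 9432, 12216, 15360
Fourth differences: 2424, 2784, 3144
Fifth differences: 360, 360

360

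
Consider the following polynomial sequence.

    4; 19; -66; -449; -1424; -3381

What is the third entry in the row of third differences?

D1: 15, -85, -383, -975, -1957
D2: -100, -298, -592, -982
D3: -198, -294, -390
D4: -96, -96

-390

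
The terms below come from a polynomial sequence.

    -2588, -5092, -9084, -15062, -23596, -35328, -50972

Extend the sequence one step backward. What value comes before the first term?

-1146

D1: -2504, -3992, -5978, -8534, -11732, -15644
D2: -1488, -1986, -2556, -3198, -3912
D3: -498, -570, -642, -714
D4: -72, -72, -72
The fourth differences are constant at -72.
Work back: -498 + 72 = -426;  -1488 + 426 = -1062;  -2504 + 1062 = -1442;  -2588 + 1442 = -1146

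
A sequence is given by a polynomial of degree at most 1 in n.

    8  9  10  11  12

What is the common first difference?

1

First differences: 1, 1, 1, 1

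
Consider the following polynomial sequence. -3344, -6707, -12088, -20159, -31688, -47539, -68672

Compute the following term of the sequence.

-96143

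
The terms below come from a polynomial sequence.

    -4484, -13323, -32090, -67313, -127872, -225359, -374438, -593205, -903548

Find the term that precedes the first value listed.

-1037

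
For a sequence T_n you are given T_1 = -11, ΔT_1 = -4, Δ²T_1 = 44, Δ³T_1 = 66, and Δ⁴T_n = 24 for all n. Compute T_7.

2305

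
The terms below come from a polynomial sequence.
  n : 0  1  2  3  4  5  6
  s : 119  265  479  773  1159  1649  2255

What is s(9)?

First differences: 146 , 214 , 294 , 386 , 490 , 606
Second differences: 68 , 80 , 92 , 104 , 116
Third differences: 12 , 12 , 12 , 12
Constant third difference = 12, so extend:
116 + 12 = 128;  606 + 128 = 734;  2255 + 734 = 2989
128 + 12 = 140;  734 + 140 = 874;  2989 + 874 = 3863
140 + 12 = 152;  874 + 152 = 1026;  3863 + 1026 = 4889

4889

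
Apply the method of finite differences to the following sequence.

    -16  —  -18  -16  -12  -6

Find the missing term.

-18

Using the last 4 terms:
2, 4, 6
2, 2
Constant second difference = 2.
Extend backward: 2 − 2 = 0;  -18 + 0 = -18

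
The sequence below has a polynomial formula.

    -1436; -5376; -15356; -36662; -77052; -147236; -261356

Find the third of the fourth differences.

-3432

Δ: -3940, -9980, -21306, -40390, -70184, -114120
Δ²: -6040, -11326, -19084, -29794, -43936
Δ³: -5286, -7758, -10710, -14142
Δ⁴: -2472, -2952, -3432
Δ⁵: -480, -480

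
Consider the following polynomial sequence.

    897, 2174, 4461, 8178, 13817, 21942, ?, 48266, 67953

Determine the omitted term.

33189

Using the first 6 terms:
1277  2287  3717  5639  8125
1010  1430  1922  2486
420  492  564
72  72
Constant fourth difference = 72.
Extend forward: 564 + 72 = 636;  2486 + 636 = 3122;  8125 + 3122 = 11247;  21942 + 11247 = 33189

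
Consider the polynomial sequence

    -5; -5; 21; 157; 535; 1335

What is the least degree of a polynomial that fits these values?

4

0, 26, 136, 378, 800
26, 110, 242, 422
84, 132, 180
48, 48
The fourth differences are constant, so the polynomial has degree 4.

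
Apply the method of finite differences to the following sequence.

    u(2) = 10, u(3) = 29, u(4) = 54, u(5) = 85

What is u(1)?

-3

Δ: 19, 25, 31
Δ²: 6, 6
The second differences are constant at 6.
Work back: 19 − 6 = 13;  10 − 13 = -3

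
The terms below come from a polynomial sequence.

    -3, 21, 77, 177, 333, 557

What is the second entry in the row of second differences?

D1: 24, 56, 100, 156, 224
D2: 32, 44, 56, 68
D3: 12, 12, 12

44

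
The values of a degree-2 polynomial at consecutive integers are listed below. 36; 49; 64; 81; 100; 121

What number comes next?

144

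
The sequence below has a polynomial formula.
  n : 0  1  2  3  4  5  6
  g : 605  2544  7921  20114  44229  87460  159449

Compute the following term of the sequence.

272646

D1: 1939 , 5377 , 12193 , 24115 , 43231 , 71989
D2: 3438 , 6816 , 11922 , 19116 , 28758
D3: 3378 , 5106 , 7194 , 9642
D4: 1728 , 2088 , 2448
D5: 360 , 360
The fifth differences are constant (360).
2448 + 360 = 2808;  9642 + 2808 = 12450;  28758 + 12450 = 41208;  71989 + 41208 = 113197;  159449 + 113197 = 272646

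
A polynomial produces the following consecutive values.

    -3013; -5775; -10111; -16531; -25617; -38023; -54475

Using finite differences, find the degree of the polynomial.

-2762, -4336, -6420, -9086, -12406, -16452
-1574, -2084, -2666, -3320, -4046
-510, -582, -654, -726
-72, -72, -72
The fourth differences are constant, so the polynomial has degree 4.

4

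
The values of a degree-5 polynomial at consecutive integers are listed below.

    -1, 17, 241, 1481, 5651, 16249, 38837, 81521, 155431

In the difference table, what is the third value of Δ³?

3498

First differences: 18, 224, 1240, 4170, 10598, 22588, 42684, 73910
Second differences: 206, 1016, 2930, 6428, 11990, 20096, 31226
Third differences: 810, 1914, 3498, 5562, 8106, 11130
Fourth differences: 1104, 1584, 2064, 2544, 3024
Fifth differences: 480, 480, 480, 480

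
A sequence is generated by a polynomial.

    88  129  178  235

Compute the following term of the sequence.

300

First differences: 41, 49, 57
Second differences: 8, 8
The second differences are constant (8).
57 + 8 = 65;  235 + 65 = 300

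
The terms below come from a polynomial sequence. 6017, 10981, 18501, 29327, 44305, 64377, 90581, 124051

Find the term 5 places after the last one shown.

446801

First differences: 4964, 7520, 10826, 14978, 20072, 26204, 33470
Second differences: 2556, 3306, 4152, 5094, 6132, 7266
Third differences: 750, 846, 942, 1038, 1134
Fourth differences: 96, 96, 96, 96
Fourth differences constant at 96.
1134 + 96 = 1230;  7266 + 1230 = 8496;  33470 + 8496 = 41966;  124051 + 41966 = 166017
1230 + 96 = 1326;  8496 + 1326 = 9822;  41966 + 9822 = 51788;  166017 + 51788 = 217805
1326 + 96 = 1422;  9822 + 1422 = 11244;  51788 + 11244 = 63032;  217805 + 63032 = 280837
1422 + 96 = 1518;  11244 + 1518 = 12762;  63032 + 12762 = 75794;  280837 + 75794 = 356631
1518 + 96 = 1614;  12762 + 1614 = 14376;  75794 + 14376 = 90170;  356631 + 90170 = 446801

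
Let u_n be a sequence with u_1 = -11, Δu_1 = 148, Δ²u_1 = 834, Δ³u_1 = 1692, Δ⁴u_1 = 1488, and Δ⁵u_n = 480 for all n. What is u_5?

13841

Build the table forward from the leading diagonal:
Δ⁵: 480, 480, 480, 480, 480
Δ⁴: 1488, 1968, 2448, 2928, 3408
Δ³: 1692, 3180, 5148, 7596, 10524
Δ²: 834, 2526, 5706, 10854, 18450
Δ: 148, 982, 3508, 9214, 20068
u: -11, 137, 1119, 4627, 13841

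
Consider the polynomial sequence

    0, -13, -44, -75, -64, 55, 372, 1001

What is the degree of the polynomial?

D1: -13, -31, -31, 11, 119, 317, 629
D2: -18, 0, 42, 108, 198, 312
D3: 18, 42, 66, 90, 114
D4: 24, 24, 24, 24
The fourth differences are constant, so the polynomial has degree 4.

4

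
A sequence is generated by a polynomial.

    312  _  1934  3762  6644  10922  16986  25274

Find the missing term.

Using the last 6 terms:
Δ: 1828  2882  4278  6064  8288
Δ²: 1054  1396  1786  2224
Δ³: 342  390  438
Δ⁴: 48  48
Constant fourth difference = 48.
Extend backward: 342 − 48 = 294;  1054 − 294 = 760;  1828 − 760 = 1068;  1934 − 1068 = 866

866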